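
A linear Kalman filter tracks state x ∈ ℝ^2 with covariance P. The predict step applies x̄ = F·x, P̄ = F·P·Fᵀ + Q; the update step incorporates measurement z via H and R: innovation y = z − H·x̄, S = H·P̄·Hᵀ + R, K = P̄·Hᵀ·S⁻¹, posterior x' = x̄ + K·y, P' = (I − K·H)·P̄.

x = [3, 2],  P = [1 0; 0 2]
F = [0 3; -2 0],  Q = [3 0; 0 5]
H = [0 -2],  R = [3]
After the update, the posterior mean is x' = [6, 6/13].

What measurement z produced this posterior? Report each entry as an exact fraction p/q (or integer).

x̄ = F·x = [6, -6]
P̄ = F·P·Fᵀ + Q = [21 0; 0 9]
S = H·P̄·Hᵀ + R = [39]
K = P̄·Hᵀ·S⁻¹ = [0; -6/13]
x' − x̄ = [0, 84/13] = K·y
y = (KᵀK)⁻¹·Kᵀ·(x' − x̄) = [-14]
z = y + H·x̄ = [-14] + [12] = [-2]

z = [-2]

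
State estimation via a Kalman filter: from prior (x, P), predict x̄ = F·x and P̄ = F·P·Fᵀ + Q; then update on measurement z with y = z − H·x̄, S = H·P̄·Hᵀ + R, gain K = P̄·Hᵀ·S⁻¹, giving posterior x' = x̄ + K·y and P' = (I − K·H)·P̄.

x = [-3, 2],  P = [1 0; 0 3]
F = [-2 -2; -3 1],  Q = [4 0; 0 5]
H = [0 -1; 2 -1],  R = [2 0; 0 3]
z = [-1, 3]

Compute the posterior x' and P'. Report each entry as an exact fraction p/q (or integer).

x̄ = F·x = [2, 11]
P̄ = F·P·Fᵀ + Q = [20 0; 0 17]
y = z − H·x̄ = [10, 10]
S = H·P̄·Hᵀ + R = [19 17; 17 100]
K = P̄·Hᵀ·S⁻¹ = [-680/1611 760/1611; -1411/1611 -34/1611]
x' = x̄ + K·y = [4022/1611, 3271/1611]
P' = (I − K·H)·P̄ = [1820/1611 1360/1611; 1360/1611 2822/1611]

x' = [4022/1611, 3271/1611]
P' = [1820/1611 1360/1611; 1360/1611 2822/1611]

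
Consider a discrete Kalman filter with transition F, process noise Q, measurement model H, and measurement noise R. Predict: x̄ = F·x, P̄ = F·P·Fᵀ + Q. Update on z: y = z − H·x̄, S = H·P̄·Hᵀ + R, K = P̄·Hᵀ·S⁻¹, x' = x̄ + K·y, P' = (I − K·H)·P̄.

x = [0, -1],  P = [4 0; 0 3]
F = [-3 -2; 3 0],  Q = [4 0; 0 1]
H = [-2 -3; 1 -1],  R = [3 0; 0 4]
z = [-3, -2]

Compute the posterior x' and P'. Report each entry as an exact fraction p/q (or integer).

x̄ = F·x = [2, 0]
P̄ = F·P·Fᵀ + Q = [52 -36; -36 37]
y = z − H·x̄ = [1, -4]
S = H·P̄·Hᵀ + R = [112 43; 43 165]
K = P̄·Hᵀ·S⁻¹ = [-3124/16631 9684/16631; -3296/16631 -6499/16631]
x' = x̄ + K·y = [-8598/16631, 22700/16631]
P' = (I − K·H)·P̄ = [25116/16631 -13620/16631; -13620/16631 12376/16631]

x' = [-8598/16631, 22700/16631]
P' = [25116/16631 -13620/16631; -13620/16631 12376/16631]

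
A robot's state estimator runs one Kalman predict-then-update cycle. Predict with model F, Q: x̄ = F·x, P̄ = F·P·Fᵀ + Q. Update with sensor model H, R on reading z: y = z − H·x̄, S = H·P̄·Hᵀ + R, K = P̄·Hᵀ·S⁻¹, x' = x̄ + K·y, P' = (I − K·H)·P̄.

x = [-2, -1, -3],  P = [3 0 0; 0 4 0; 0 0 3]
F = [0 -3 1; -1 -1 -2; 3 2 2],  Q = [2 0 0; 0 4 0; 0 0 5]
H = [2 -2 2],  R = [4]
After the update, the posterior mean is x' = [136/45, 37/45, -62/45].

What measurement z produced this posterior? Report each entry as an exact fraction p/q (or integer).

x̄ = F·x = [0, 9, -14]
P̄ = F·P·Fᵀ + Q = [41 6 -18; 6 23 -29; -18 -29 60]
S = H·P̄·Hᵀ + R = [540]
K = P̄·Hᵀ·S⁻¹ = [17/270; -23/135; 71/270]
x' − x̄ = [136/45, -368/45, 568/45] = K·y
y = (KᵀK)⁻¹·Kᵀ·(x' − x̄) = [48]
z = y + H·x̄ = [48] + [-46] = [2]

z = [2]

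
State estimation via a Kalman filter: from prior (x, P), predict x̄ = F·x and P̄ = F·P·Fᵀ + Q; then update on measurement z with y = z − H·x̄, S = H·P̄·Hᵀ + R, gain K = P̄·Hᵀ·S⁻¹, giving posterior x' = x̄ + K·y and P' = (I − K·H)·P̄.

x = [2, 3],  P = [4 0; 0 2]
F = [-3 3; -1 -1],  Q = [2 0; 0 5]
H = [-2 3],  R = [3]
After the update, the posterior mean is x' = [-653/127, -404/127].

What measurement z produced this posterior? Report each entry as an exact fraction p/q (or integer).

x̄ = F·x = [3, -5]
P̄ = F·P·Fᵀ + Q = [56 6; 6 11]
S = H·P̄·Hᵀ + R = [254]
K = P̄·Hᵀ·S⁻¹ = [-47/127; 21/254]
x' − x̄ = [-1034/127, 231/127] = K·y
y = (KᵀK)⁻¹·Kᵀ·(x' − x̄) = [22]
z = y + H·x̄ = [22] + [-21] = [1]

z = [1]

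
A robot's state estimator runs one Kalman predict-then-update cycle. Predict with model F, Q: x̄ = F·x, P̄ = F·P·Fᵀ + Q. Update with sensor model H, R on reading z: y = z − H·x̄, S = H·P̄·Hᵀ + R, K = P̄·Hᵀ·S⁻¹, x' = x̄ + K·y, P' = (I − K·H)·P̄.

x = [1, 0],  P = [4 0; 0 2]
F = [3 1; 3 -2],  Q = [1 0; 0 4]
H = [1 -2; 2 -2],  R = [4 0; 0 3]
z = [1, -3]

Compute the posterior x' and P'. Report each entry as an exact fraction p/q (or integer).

x' = [-11969/4081, -971/583]
P' = [24212/4081 2720/583; 2720/583 2384/583]

x̄ = F·x = [3, 3]
P̄ = F·P·Fᵀ + Q = [39 32; 32 48]
y = z − H·x̄ = [4, -3]
S = H·P̄·Hᵀ + R = [107 78; 78 95]
K = P̄·Hᵀ·S⁻¹ = [-3467/4081 3448/4081; -512/583 224/583]
x' = x̄ + K·y = [-11969/4081, -971/583]
P' = (I − K·H)·P̄ = [24212/4081 2720/583; 2720/583 2384/583]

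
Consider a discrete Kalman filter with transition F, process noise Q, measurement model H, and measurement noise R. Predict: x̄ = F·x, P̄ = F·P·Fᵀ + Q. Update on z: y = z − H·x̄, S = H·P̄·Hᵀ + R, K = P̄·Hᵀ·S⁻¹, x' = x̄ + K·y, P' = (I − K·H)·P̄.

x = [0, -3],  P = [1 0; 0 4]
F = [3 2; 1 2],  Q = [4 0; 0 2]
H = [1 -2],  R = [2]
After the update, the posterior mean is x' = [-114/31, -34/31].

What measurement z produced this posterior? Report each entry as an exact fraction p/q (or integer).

x̄ = F·x = [-6, -6]
P̄ = F·P·Fᵀ + Q = [29 19; 19 19]
S = H·P̄·Hᵀ + R = [31]
K = P̄·Hᵀ·S⁻¹ = [-9/31; -19/31]
x' − x̄ = [72/31, 152/31] = K·y
y = (KᵀK)⁻¹·Kᵀ·(x' − x̄) = [-8]
z = y + H·x̄ = [-8] + [6] = [-2]

z = [-2]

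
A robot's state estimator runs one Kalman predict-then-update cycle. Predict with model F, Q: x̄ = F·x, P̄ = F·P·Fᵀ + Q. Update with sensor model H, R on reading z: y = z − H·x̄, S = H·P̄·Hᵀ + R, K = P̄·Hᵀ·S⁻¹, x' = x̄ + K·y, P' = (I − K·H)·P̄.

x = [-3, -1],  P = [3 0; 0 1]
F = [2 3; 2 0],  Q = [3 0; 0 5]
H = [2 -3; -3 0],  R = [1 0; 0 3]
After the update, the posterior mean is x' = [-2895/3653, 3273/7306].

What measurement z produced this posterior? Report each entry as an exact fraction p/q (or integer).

x̄ = F·x = [-9, -6]
P̄ = F·P·Fᵀ + Q = [24 12; 12 17]
S = H·P̄·Hᵀ + R = [106 -36; -36 219]
K = P̄·Hᵀ·S⁻¹ = [6/3653 -1200/3653; -2403/7306 -798/3653]
x' − x̄ = [29982/3653, 47109/7306] = K·y
y = (KᵀK)⁻¹·Kᵀ·(x' − x̄) = [-3, -25]
z = y + H·x̄ = [-3, -25] + [0, 27] = [-3, 2]

z = [-3, 2]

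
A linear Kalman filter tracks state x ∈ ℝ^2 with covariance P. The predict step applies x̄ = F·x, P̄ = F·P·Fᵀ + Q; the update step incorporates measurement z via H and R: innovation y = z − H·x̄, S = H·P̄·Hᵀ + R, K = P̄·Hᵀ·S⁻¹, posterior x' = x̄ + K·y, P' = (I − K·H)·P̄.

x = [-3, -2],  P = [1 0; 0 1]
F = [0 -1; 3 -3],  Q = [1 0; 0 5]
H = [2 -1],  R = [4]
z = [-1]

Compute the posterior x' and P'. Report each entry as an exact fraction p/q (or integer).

x̄ = F·x = [2, -3]
P̄ = F·P·Fᵀ + Q = [2 3; 3 23]
y = z − H·x̄ = [-8]
S = H·P̄·Hᵀ + R = [23]
K = P̄·Hᵀ·S⁻¹ = [1/23; -17/23]
x' = x̄ + K·y = [38/23, 67/23]
P' = (I − K·H)·P̄ = [45/23 86/23; 86/23 240/23]

x' = [38/23, 67/23]
P' = [45/23 86/23; 86/23 240/23]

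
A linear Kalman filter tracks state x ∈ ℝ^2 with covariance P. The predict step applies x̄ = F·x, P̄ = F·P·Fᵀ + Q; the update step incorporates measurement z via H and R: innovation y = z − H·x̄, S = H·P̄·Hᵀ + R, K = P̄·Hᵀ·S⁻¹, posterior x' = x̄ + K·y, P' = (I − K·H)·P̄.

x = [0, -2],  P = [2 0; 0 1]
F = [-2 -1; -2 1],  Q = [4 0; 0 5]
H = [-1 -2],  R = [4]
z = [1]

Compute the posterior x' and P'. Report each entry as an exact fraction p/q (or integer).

x' = [229/101, -167/101]
P' = [584/101 -238/101; -238/101 189/101]

x̄ = F·x = [2, -2]
P̄ = F·P·Fᵀ + Q = [13 7; 7 14]
y = z − H·x̄ = [-1]
S = H·P̄·Hᵀ + R = [101]
K = P̄·Hᵀ·S⁻¹ = [-27/101; -35/101]
x' = x̄ + K·y = [229/101, -167/101]
P' = (I − K·H)·P̄ = [584/101 -238/101; -238/101 189/101]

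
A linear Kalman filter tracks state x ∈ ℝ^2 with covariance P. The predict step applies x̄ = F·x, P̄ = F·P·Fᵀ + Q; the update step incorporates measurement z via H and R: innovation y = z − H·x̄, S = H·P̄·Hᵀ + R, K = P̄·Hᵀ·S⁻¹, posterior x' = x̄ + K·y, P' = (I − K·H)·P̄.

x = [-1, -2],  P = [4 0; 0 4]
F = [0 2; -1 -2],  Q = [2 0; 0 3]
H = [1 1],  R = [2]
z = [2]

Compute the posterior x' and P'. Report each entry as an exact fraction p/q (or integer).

x' = [-42/11, 62/11]
P' = [194/11 -190/11; -190/11 204/11]

x̄ = F·x = [-4, 5]
P̄ = F·P·Fᵀ + Q = [18 -16; -16 23]
y = z − H·x̄ = [1]
S = H·P̄·Hᵀ + R = [11]
K = P̄·Hᵀ·S⁻¹ = [2/11; 7/11]
x' = x̄ + K·y = [-42/11, 62/11]
P' = (I − K·H)·P̄ = [194/11 -190/11; -190/11 204/11]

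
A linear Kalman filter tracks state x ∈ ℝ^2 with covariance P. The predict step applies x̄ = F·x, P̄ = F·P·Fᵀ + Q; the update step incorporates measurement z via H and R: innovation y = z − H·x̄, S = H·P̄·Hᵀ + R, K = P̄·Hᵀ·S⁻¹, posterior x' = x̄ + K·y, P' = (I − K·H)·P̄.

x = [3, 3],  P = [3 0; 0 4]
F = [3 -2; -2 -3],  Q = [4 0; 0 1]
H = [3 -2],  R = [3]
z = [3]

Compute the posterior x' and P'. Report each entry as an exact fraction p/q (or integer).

x' = [-1497/275, -537/55]
P' = [9209/550 1362/55; 1362/55 411/11]

x̄ = F·x = [3, -15]
P̄ = F·P·Fᵀ + Q = [47 6; 6 49]
y = z − H·x̄ = [-36]
S = H·P̄·Hᵀ + R = [550]
K = P̄·Hᵀ·S⁻¹ = [129/550; -8/55]
x' = x̄ + K·y = [-1497/275, -537/55]
P' = (I − K·H)·P̄ = [9209/550 1362/55; 1362/55 411/11]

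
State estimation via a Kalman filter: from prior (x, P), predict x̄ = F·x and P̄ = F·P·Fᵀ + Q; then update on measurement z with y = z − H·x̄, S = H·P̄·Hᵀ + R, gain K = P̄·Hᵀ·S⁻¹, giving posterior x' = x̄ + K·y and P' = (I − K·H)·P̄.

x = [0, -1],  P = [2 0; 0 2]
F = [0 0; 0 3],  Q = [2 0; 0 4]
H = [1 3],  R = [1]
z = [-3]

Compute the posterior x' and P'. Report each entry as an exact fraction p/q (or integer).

x̄ = F·x = [0, -3]
P̄ = F·P·Fᵀ + Q = [2 0; 0 22]
y = z − H·x̄ = [6]
S = H·P̄·Hᵀ + R = [201]
K = P̄·Hᵀ·S⁻¹ = [2/201; 22/67]
x' = x̄ + K·y = [4/67, -69/67]
P' = (I − K·H)·P̄ = [398/201 -44/67; -44/67 22/67]

x' = [4/67, -69/67]
P' = [398/201 -44/67; -44/67 22/67]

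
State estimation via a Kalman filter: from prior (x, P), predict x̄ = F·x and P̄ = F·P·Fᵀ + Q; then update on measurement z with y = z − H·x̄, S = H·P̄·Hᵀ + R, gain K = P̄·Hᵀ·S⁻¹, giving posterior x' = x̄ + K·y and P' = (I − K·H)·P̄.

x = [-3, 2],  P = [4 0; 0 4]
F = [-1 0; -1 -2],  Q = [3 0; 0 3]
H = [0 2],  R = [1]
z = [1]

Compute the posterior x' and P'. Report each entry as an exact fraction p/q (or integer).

x̄ = F·x = [3, -1]
P̄ = F·P·Fᵀ + Q = [7 4; 4 23]
y = z − H·x̄ = [3]
S = H·P̄·Hᵀ + R = [93]
K = P̄·Hᵀ·S⁻¹ = [8/93; 46/93]
x' = x̄ + K·y = [101/31, 15/31]
P' = (I − K·H)·P̄ = [587/93 4/93; 4/93 23/93]

x' = [101/31, 15/31]
P' = [587/93 4/93; 4/93 23/93]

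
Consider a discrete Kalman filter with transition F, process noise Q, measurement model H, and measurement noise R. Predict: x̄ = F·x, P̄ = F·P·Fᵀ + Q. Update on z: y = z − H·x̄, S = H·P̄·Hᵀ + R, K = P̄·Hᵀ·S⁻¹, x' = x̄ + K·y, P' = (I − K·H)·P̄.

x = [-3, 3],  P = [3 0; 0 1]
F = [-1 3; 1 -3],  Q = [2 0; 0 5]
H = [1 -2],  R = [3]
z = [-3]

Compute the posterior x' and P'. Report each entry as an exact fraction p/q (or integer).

x' = [6/7, 198/133]
P' = [22/7 8/7; 8/7 145/133]

x̄ = F·x = [12, -12]
P̄ = F·P·Fᵀ + Q = [14 -12; -12 17]
y = z − H·x̄ = [-39]
S = H·P̄·Hᵀ + R = [133]
K = P̄·Hᵀ·S⁻¹ = [2/7; -46/133]
x' = x̄ + K·y = [6/7, 198/133]
P' = (I − K·H)·P̄ = [22/7 8/7; 8/7 145/133]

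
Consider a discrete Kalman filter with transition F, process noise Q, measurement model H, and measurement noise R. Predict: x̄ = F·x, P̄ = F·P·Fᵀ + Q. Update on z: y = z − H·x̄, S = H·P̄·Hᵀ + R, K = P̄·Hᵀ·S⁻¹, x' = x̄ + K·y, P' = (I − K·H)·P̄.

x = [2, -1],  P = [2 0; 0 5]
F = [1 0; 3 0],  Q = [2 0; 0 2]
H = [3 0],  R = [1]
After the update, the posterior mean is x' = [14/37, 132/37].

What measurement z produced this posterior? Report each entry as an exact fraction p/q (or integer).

z = [1]

x̄ = F·x = [2, 6]
P̄ = F·P·Fᵀ + Q = [4 6; 6 20]
S = H·P̄·Hᵀ + R = [37]
K = P̄·Hᵀ·S⁻¹ = [12/37; 18/37]
x' − x̄ = [-60/37, -90/37] = K·y
y = (KᵀK)⁻¹·Kᵀ·(x' − x̄) = [-5]
z = y + H·x̄ = [-5] + [6] = [1]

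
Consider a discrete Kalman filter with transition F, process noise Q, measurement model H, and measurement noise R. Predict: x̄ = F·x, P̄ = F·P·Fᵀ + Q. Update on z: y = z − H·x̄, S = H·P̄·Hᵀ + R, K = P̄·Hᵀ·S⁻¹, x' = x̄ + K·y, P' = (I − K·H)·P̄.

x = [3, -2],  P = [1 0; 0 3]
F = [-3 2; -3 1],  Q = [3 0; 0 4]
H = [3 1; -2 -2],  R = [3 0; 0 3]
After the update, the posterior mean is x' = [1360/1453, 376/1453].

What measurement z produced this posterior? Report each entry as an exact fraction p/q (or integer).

z = [3, -3]

x̄ = F·x = [-13, -11]
P̄ = F·P·Fᵀ + Q = [24 15; 15 16]
S = H·P̄·Hᵀ + R = [325 -296; -296 283]
K = P̄·Hᵀ·S⁻¹ = [511/1453 134/1453; -363/1453 -698/1453]
x' − x̄ = [20249/1453, 16359/1453] = K·y
y = (KᵀK)⁻¹·Kᵀ·(x' − x̄) = [53, -51]
z = y + H·x̄ = [53, -51] + [-50, 48] = [3, -3]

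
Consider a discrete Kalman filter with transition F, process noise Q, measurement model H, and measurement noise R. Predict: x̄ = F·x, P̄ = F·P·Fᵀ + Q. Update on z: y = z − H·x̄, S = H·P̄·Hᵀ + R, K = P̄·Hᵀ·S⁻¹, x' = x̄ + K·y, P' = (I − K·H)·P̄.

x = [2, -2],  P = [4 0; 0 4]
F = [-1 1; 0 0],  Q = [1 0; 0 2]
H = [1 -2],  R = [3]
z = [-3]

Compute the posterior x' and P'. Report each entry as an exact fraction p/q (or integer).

x̄ = F·x = [-4, 0]
P̄ = F·P·Fᵀ + Q = [9 0; 0 2]
y = z − H·x̄ = [1]
S = H·P̄·Hᵀ + R = [20]
K = P̄·Hᵀ·S⁻¹ = [9/20; -1/5]
x' = x̄ + K·y = [-71/20, -1/5]
P' = (I − K·H)·P̄ = [99/20 9/5; 9/5 6/5]

x' = [-71/20, -1/5]
P' = [99/20 9/5; 9/5 6/5]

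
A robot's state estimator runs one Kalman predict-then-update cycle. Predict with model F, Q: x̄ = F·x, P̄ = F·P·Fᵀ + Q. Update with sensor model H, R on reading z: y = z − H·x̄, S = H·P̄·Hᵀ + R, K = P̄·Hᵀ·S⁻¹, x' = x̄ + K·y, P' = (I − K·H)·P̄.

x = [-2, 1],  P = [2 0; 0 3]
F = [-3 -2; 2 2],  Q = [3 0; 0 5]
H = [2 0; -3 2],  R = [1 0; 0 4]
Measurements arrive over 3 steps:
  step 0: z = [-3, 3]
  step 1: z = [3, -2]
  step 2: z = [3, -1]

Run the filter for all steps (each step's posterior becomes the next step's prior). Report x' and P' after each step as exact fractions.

step 0: x̄ = F·x = [4, -2]
step 0: P̄ = F·P·Fᵀ + Q = [33 -24; -24 25]
step 0: y = z − H·x̄ = [-11, 19]
step 0: S = H·P̄·Hᵀ + R = [133 -294; -294 689]
step 0: K = P̄·Hᵀ·S⁻¹ = [2256/5201 -21/743; 2796/5201 302/743]
step 0: x' = x̄ + K·y = [-6805/5201, -992/5201]
step 0: P' = (I − K·H)·P̄ = [1128/5201 1398/5201; 1398/5201 6325/5201]
step 1: x̄ = F·x = [22399/5201, -15594/5201]
step 1: P̄ = F·P·Fᵀ + Q = [67831/5201 -46048/5201; -46048/5201 67001/5201]
step 1: y = z − H·x̄ = [-29195/5201, 12569/743]
step 1: S = H·P̄·Hᵀ + R = [276525/5201 -84454/743; -84454/743 207409/743]
step 1: K = P̄·Hᵀ·S⁻¹ = [4271664/9995191 -295589/9995191; 5225140/9995191 4001162/9995191]
step 1: x' = x̄ + K·y = [14067342/9995191, 8387092/9995191]
step 1: P' = (I − K·H)·P̄ = [2135832/9995191 2612570/9995191; 2612570/9995191 11921179/9995191]
step 2: x̄ = F·x = [-58976210/9995191, 44908868/9995191]
step 2: P̄ = F·P·Fᵀ + Q = [128243617/9995191 -86625408/9995191; -86625408/9995191 127104559/9995191]
step 2: y = z − H·x̄ = [147937993/9995191, -276741557/9995191]
step 2: S = H·P̄·Hᵀ + R = [522969659/9995191 -1115963334/9995191; -1115963334/9995191 2742096449/9995191]
step 2: K = P̄·Hᵀ·S⁻¹ = [8066444368/18874985185 -557981667/18874985185; 9867739884/18874985185 7554580774/18874985185]
step 2: x' = x̄ + K·y = [23468807723/18874985185, 21690571614/18874985185]
step 2: P' = (I − K·H)·P̄ = [4033222184/18874985185 4933869942/18874985185; 4933869942/18874985185 22509966461/18874985185]

step 0: x' = [-6805/5201, -992/5201], P' = [1128/5201 1398/5201; 1398/5201 6325/5201]
step 1: x' = [14067342/9995191, 8387092/9995191], P' = [2135832/9995191 2612570/9995191; 2612570/9995191 11921179/9995191]
step 2: x' = [23468807723/18874985185, 21690571614/18874985185], P' = [4033222184/18874985185 4933869942/18874985185; 4933869942/18874985185 22509966461/18874985185]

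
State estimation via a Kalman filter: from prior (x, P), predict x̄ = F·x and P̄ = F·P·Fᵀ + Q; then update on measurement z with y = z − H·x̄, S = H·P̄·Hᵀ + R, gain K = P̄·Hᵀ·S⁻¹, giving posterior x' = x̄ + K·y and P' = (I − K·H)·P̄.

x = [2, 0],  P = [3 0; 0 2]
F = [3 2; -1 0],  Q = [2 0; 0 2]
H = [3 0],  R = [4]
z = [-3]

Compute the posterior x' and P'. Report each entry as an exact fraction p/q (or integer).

x̄ = F·x = [6, -2]
P̄ = F·P·Fᵀ + Q = [37 -9; -9 5]
y = z − H·x̄ = [-21]
S = H·P̄·Hᵀ + R = [337]
K = P̄·Hᵀ·S⁻¹ = [111/337; -27/337]
x' = x̄ + K·y = [-309/337, -107/337]
P' = (I − K·H)·P̄ = [148/337 -36/337; -36/337 956/337]

x' = [-309/337, -107/337]
P' = [148/337 -36/337; -36/337 956/337]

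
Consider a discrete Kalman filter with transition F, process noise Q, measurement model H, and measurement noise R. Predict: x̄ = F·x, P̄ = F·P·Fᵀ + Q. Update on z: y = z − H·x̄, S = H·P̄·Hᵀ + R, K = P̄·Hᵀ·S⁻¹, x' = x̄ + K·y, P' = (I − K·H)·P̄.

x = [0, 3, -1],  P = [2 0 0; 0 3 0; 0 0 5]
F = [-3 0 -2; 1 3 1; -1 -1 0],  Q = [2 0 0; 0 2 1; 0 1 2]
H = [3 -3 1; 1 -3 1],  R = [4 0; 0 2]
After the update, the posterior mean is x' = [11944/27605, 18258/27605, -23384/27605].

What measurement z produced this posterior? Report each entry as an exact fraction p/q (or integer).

z = [-2, -2]

x̄ = F·x = [2, 8, -3]
P̄ = F·P·Fᵀ + Q = [40 -16 6; -16 36 -10; 6 -10 7]
S = H·P̄·Hᵀ + R = [1079 727; 727 541]
K = P̄·Hᵀ·S⁻¹ = [12898/27605 -12536/27605; 3806/27605 -11952/27605; -753/27605 3206/27605]
x' − x̄ = [-43266/27605, -202582/27605, 59431/27605] = K·y
y = (KᵀK)⁻¹·Kᵀ·(x' − x̄) = [19, 23]
z = y + H·x̄ = [19, 23] + [-21, -25] = [-2, -2]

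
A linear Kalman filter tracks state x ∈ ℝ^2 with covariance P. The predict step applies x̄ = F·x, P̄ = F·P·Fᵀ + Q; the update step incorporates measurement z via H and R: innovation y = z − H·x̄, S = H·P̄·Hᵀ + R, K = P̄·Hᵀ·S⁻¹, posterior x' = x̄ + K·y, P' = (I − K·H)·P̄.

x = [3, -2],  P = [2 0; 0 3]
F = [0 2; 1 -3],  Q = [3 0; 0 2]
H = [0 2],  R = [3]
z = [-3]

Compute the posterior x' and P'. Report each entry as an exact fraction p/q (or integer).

x' = [248/127, -159/127]
P' = [609/127 -54/127; -54/127 93/127]

x̄ = F·x = [-4, 9]
P̄ = F·P·Fᵀ + Q = [15 -18; -18 31]
y = z − H·x̄ = [-21]
S = H·P̄·Hᵀ + R = [127]
K = P̄·Hᵀ·S⁻¹ = [-36/127; 62/127]
x' = x̄ + K·y = [248/127, -159/127]
P' = (I − K·H)·P̄ = [609/127 -54/127; -54/127 93/127]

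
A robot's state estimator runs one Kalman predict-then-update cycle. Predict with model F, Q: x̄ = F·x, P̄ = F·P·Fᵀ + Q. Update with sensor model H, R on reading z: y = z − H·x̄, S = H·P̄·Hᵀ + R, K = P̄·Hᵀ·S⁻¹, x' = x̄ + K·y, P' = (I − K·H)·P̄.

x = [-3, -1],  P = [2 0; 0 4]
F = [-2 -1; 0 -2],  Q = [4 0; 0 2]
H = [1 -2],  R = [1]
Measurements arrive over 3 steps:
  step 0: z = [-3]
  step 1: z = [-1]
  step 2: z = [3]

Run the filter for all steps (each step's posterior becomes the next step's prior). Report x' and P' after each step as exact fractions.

step 0: x̄ = F·x = [7, 2]
step 0: P̄ = F·P·Fᵀ + Q = [16 8; 8 18]
step 0: y = z − H·x̄ = [-6]
step 0: S = H·P̄·Hᵀ + R = [57]
step 0: K = P̄·Hᵀ·S⁻¹ = [0; -28/57]
step 0: x' = x̄ + K·y = [7, 94/19]
step 0: P' = (I − K·H)·P̄ = [16 8; 8 242/57]
step 1: x̄ = F·x = [-360/19, -188/19]
step 1: P̄ = F·P·Fᵀ + Q = [5942/57 2308/57; 2308/57 1082/57]
step 1: y = z − H·x̄ = [-35/19]
step 1: S = H·P̄·Hᵀ + R = [365/19]
step 1: K = P̄·Hᵀ·S⁻¹ = [442/365; 48/365]
step 1: x' = x̄ + K·y = [-1546/73, -740/73]
step 1: P' = (I − K·H)·P̄ = [83302/1095 40988/1095; 40988/1095 20422/1095]
step 2: x̄ = F·x = [3832/73, 1480/73]
step 2: P̄ = F·P·Fᵀ + Q = [521962/1095 204796/1095; 204796/1095 83878/1095]
step 2: y = z − H·x̄ = [-653/73]
step 2: S = H·P̄·Hᵀ + R = [7877/219]
step 2: K = P̄·Hᵀ·S⁻¹ = [22474/7877; 7408/7877]
step 2: x' = x̄ + K·y = [212454/7877, 93432/7877]
step 2: P' = (I − K·H)·P̄ = [7242426/39385 3565028/39385; 3565028/39385 1763994/39385]

step 0: x' = [7, 94/19], P' = [16 8; 8 242/57]
step 1: x' = [-1546/73, -740/73], P' = [83302/1095 40988/1095; 40988/1095 20422/1095]
step 2: x' = [212454/7877, 93432/7877], P' = [7242426/39385 3565028/39385; 3565028/39385 1763994/39385]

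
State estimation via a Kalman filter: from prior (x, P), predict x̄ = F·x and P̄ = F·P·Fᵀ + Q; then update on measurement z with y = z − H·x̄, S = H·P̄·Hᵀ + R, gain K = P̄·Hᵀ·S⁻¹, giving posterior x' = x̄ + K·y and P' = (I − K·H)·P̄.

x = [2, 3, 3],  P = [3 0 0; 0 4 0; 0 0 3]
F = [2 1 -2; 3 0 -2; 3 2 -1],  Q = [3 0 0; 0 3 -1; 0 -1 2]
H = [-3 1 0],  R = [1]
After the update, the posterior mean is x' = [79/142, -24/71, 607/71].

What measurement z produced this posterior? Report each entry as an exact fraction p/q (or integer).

x̄ = F·x = [1, 0, 9]
P̄ = F·P·Fᵀ + Q = [31 30 32; 30 42 32; 32 32 48]
S = H·P̄·Hᵀ + R = [142]
K = P̄·Hᵀ·S⁻¹ = [-63/142; -24/71; -32/71]
x' − x̄ = [-63/142, -24/71, -32/71] = K·y
y = (KᵀK)⁻¹·Kᵀ·(x' − x̄) = [1]
z = y + H·x̄ = [1] + [-3] = [-2]

z = [-2]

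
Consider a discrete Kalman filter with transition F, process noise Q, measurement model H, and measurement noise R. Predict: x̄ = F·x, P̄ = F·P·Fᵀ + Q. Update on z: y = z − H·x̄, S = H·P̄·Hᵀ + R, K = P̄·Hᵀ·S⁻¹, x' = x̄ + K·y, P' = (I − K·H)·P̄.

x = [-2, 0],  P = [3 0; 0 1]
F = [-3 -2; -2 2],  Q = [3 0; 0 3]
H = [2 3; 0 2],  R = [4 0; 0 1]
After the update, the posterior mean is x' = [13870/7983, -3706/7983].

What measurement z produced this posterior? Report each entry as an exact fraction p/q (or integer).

z = [2, -1]

x̄ = F·x = [6, 4]
P̄ = F·P·Fᵀ + Q = [34 14; 14 19]
S = H·P̄·Hᵀ + R = [479 170; 170 77]
K = P̄·Hᵀ·S⁻¹ = [3710/7983 -5288/7983; 85/7983 3752/7983]
x' − x̄ = [-34028/7983, -35638/7983] = K·y
y = (KᵀK)⁻¹·Kᵀ·(x' − x̄) = [-22, -9]
z = y + H·x̄ = [-22, -9] + [24, 8] = [2, -1]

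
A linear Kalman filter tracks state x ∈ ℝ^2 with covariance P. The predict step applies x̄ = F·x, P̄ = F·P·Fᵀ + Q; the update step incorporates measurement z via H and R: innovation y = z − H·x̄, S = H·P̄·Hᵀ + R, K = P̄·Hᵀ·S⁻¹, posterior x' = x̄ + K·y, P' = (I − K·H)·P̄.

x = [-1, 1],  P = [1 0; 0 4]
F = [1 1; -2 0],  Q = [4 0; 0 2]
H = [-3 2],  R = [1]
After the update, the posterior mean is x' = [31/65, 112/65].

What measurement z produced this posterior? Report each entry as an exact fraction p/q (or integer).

x̄ = F·x = [0, 2]
P̄ = F·P·Fᵀ + Q = [9 -2; -2 6]
S = H·P̄·Hᵀ + R = [130]
K = P̄·Hᵀ·S⁻¹ = [-31/130; 9/65]
x' − x̄ = [31/65, -18/65] = K·y
y = (KᵀK)⁻¹·Kᵀ·(x' − x̄) = [-2]
z = y + H·x̄ = [-2] + [4] = [2]

z = [2]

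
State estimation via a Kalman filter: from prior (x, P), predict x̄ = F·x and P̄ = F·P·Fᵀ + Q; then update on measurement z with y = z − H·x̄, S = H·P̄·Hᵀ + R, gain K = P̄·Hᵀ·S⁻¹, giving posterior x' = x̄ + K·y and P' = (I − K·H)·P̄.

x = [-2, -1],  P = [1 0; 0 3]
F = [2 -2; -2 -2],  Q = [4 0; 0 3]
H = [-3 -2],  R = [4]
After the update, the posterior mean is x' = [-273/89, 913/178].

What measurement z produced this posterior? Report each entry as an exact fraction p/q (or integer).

z = [-1]

x̄ = F·x = [-2, 6]
P̄ = F·P·Fᵀ + Q = [20 8; 8 19]
S = H·P̄·Hᵀ + R = [356]
K = P̄·Hᵀ·S⁻¹ = [-19/89; -31/178]
x' − x̄ = [-95/89, -155/178] = K·y
y = (KᵀK)⁻¹·Kᵀ·(x' − x̄) = [5]
z = y + H·x̄ = [5] + [-6] = [-1]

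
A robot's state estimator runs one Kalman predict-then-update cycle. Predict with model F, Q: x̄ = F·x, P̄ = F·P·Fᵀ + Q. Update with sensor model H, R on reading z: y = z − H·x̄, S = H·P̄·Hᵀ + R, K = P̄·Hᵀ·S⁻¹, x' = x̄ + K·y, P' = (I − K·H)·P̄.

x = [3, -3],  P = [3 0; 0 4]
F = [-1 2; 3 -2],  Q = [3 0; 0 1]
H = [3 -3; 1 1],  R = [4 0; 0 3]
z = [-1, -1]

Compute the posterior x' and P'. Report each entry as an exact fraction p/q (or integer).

x̄ = F·x = [-9, 15]
P̄ = F·P·Fᵀ + Q = [22 -25; -25 44]
y = z − H·x̄ = [71, -7]
S = H·P̄·Hᵀ + R = [1048 -66; -66 19]
K = P̄·Hᵀ·S⁻¹ = [2481/15556 3081/7778; -2679/15556 3125/7778]
x' = x̄ + K·y = [-6987/15556, -619/15556]
P' = (I − K·H)·P̄ = [10897/15556 7589/15556; 7589/15556 11161/15556]

x' = [-6987/15556, -619/15556]
P' = [10897/15556 7589/15556; 7589/15556 11161/15556]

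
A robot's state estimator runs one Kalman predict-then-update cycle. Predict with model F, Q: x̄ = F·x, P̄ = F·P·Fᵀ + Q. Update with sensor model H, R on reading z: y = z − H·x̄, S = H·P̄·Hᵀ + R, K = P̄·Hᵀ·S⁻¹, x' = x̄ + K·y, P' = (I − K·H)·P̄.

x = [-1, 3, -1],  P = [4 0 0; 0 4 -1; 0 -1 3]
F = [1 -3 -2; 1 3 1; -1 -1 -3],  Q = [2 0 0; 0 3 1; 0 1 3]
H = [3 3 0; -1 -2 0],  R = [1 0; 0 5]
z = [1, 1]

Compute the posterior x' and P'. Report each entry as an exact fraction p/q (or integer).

x̄ = F·x = [-8, 7, 1]
P̄ = F·P·Fᵀ + Q = [42 -29 15; -29 40 -14; 15 -14 32]
y = z − H·x̄ = [4, 7]
S = H·P̄·Hᵀ + R = [217 -105; -105 91]
K = P̄·Hᵀ·S⁻¹ = [747/1246 1081/1246; -24/89 -543/623; 117/623 32/89]
x' = x̄ + K·y = [587/1246, -16/89, 2659/623]
P' = (I − K·H)·P̄ = [5903/1246 -2827/623 1198/623; -2827/623 2771/623 -1159/623; 1198/623 -1159/623 16673/623]

x' = [587/1246, -16/89, 2659/623]
P' = [5903/1246 -2827/623 1198/623; -2827/623 2771/623 -1159/623; 1198/623 -1159/623 16673/623]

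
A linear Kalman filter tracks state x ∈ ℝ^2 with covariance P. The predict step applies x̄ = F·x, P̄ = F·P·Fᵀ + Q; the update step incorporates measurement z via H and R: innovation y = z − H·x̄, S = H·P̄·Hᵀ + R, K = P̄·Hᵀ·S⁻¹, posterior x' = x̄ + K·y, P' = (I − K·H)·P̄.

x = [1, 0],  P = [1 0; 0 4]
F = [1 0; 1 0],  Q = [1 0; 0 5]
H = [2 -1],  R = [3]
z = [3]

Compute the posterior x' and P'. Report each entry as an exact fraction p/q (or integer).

x̄ = F·x = [1, 1]
P̄ = F·P·Fᵀ + Q = [2 1; 1 6]
y = z − H·x̄ = [2]
S = H·P̄·Hᵀ + R = [13]
K = P̄·Hᵀ·S⁻¹ = [3/13; -4/13]
x' = x̄ + K·y = [19/13, 5/13]
P' = (I − K·H)·P̄ = [17/13 25/13; 25/13 62/13]

x' = [19/13, 5/13]
P' = [17/13 25/13; 25/13 62/13]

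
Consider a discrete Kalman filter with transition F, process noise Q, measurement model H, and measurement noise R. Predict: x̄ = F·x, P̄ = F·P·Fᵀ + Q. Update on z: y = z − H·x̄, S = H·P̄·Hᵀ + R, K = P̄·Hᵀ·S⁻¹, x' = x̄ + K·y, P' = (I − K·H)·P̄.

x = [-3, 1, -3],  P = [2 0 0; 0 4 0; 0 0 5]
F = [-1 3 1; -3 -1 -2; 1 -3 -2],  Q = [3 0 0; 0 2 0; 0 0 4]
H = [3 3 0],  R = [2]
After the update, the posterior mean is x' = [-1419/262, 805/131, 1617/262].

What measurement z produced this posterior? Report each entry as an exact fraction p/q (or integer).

z = [2]

x̄ = F·x = [3, 14, 0]
P̄ = F·P·Fᵀ + Q = [46 -16 -48; -16 44 26; -48 26 62]
S = H·P̄·Hᵀ + R = [524]
K = P̄·Hᵀ·S⁻¹ = [45/262; 21/131; -33/262]
x' − x̄ = [-2205/262, -1029/131, 1617/262] = K·y
y = (KᵀK)⁻¹·Kᵀ·(x' − x̄) = [-49]
z = y + H·x̄ = [-49] + [51] = [2]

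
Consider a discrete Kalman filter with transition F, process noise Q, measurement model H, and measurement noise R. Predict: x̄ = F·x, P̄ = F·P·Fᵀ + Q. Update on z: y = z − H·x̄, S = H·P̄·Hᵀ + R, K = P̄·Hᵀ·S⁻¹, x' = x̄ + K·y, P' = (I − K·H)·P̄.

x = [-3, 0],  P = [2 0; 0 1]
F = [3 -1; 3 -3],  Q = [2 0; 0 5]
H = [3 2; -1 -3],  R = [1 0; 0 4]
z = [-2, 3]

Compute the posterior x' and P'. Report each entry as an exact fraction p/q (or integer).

x̄ = F·x = [-9, -9]
P̄ = F·P·Fᵀ + Q = [21 21; 21 32]
y = z − H·x̄ = [43, -33]
S = H·P̄·Hᵀ + R = [570 -486; -486 439]
K = P̄·Hᵀ·S⁻¹ = [1757/4678 525/2339; -1109/14034 -828/2339]
x' = x̄ + K·y = [-1201/4678, -10049/14034]
P' = (I − K·H)·P̄ = [1953/4678 -2051/4678; -2051/4678 8675/14034]

x' = [-1201/4678, -10049/14034]
P' = [1953/4678 -2051/4678; -2051/4678 8675/14034]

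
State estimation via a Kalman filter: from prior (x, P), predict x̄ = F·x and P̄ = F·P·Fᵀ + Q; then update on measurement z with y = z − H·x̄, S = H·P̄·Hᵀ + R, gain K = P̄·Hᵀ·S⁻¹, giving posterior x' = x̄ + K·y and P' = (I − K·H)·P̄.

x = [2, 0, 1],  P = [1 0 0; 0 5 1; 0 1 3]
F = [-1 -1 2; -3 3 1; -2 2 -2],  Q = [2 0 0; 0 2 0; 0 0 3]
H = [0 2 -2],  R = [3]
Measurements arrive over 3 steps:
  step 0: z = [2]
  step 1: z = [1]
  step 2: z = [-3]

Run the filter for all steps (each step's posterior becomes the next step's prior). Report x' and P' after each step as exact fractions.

step 0: x' = [0, -5, -6], P' = [2188/179 -2207/179 -2246/179; -2207/179 5551/179 5434/179; -2246/179 5434/179 5449/179]
step 1: x' = [269447/433213, 3119143/433213, 2915156/433213], P' = [3228365/433213 3747819/433213 3642438/433213; 3747819/433213 12844112/433213 12454220/433213; 3642438/433213 12454220/433213 12388835/433213]
step 2: x' = [105433048/701752083, 1398671380/701752083, 2414564554/701752083], P' = [4850402987/701752083 5225323601/701752083 5123171042/701752083; 5225323601/701752083 19163041472/701752083 18707397668/701752083; 5123171042/701752083 18707397668/701752083 18777093197/701752083]

step 0: x̄ = F·x = [0, -5, -6]
step 0: P̄ = F·P·Fᵀ + Q = [16 -1 -14; -1 65 26; -14 26 31]
step 0: y = z − H·x̄ = [0]
step 0: S = H·P̄·Hᵀ + R = [179]
step 0: K = P̄·Hᵀ·S⁻¹ = [26/179; 78/179; -10/179]
step 0: x' = x̄ + K·y = [0, -5, -6]
step 0: P' = (I − K·H)·P̄ = [2188/179 -2207/179 -2246/179; -2207/179 5551/179 5434/179; -2246/179 5434/179 5449/179]
step 1: x̄ = F·x = [-7, -21, 2]
step 1: P̄ = F·P·Fᵀ + Q = [12727/179 43701/179 8574/179; 43701/179 161264/179 31300/179; 8574/179 31300/179 9505/179]
step 1: y = z − H·x̄ = [47]
step 1: S = H·P̄·Hᵀ + R = [433213/179]
step 1: K = P̄·Hᵀ·S⁻¹ = [70254/433213; 259928/433213; 43590/433213]
step 1: x' = x̄ + K·y = [269447/433213, 3119143/433213, 2915156/433213]
step 1: P' = (I − K·H)·P̄ = [3228365/433213 3747819/433213 3642438/433213; 3747819/433213 12844112/433213 12454220/433213; 3642438/433213 12454220/433213 12388835/433213]
step 2: x̄ = F·x = [2441722/433213, 1042204/39383, -130920/433213]
step 2: P̄ = F·P·Fᵀ + Q = [9603249/433213 2973133/39383 -1346390/433213; 2973133/39383 13028864/39383 -778524/39383; -1346390/433213 -778524/39383 14668079/433213]
step 2: y = z − H·x̄ = [-24489967/433213]
step 2: S = H·P̄·Hᵀ + R = [701752083/433213]
step 2: K = P̄·Hᵀ·S⁻¹ = [68101706/701752083; 303762536/701752083; -46463686/701752083]
step 2: x' = x̄ + K·y = [105433048/701752083, 1398671380/701752083, 2414564554/701752083]
step 2: P' = (I − K·H)·P̄ = [4850402987/701752083 5225323601/701752083 5123171042/701752083; 5225323601/701752083 19163041472/701752083 18707397668/701752083; 5123171042/701752083 18707397668/701752083 18777093197/701752083]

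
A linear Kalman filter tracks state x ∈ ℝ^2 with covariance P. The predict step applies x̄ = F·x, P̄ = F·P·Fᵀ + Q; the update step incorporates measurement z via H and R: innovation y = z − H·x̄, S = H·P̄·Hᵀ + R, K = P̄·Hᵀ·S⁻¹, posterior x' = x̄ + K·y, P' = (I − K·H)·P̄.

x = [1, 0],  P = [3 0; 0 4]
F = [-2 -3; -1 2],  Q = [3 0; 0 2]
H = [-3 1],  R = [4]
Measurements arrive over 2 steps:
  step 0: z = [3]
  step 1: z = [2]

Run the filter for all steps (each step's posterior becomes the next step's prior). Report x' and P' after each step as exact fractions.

step 0: x̄ = F·x = [-2, -1]
step 0: P̄ = F·P·Fᵀ + Q = [51 -18; -18 21]
step 0: y = z − H·x̄ = [-2]
step 0: S = H·P̄·Hᵀ + R = [592]
step 0: K = P̄·Hᵀ·S⁻¹ = [-171/592; 75/592]
step 0: x' = x̄ + K·y = [-421/296, -371/296]
step 0: P' = (I − K·H)·P̄ = [951/592 2169/592; 2169/592 6807/592]
step 1: x̄ = F·x = [1955/296, -321/296]
step 1: P̄ = F·P·Fᵀ + Q = [92871/592 -41109/592; -41109/592 20687/592]
step 1: y = z − H·x̄ = [3389/148]
step 1: S = H·P̄·Hᵀ + R = [276387/148]
step 1: K = P̄·Hᵀ·S⁻¹ = [-53287/184258; 72007/552774]
step 1: x' = x̄ + K·y = [-1613/92129, 524701/276387]
step 1: P' = (I − K·H)·P̄ = [254049/368516 335851/368516; 335851/368516 3598715/1105548]

step 0: x' = [-421/296, -371/296], P' = [951/592 2169/592; 2169/592 6807/592]
step 1: x' = [-1613/92129, 524701/276387], P' = [254049/368516 335851/368516; 335851/368516 3598715/1105548]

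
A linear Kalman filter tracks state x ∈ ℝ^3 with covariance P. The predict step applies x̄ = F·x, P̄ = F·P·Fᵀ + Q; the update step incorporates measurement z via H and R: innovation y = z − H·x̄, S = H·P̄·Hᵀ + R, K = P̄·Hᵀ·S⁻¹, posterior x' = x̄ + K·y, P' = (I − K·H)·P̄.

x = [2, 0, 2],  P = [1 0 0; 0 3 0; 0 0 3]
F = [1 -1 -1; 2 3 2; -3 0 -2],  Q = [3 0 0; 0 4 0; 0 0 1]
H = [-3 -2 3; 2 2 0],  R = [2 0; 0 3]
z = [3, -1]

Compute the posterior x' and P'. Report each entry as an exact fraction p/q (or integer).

x' = [1651/18204, -13699/18204, 2977/6068]
P' = [173921/18204 -176717/18204 18567/6068; -176717/18204 192077/18204 -16155/6068; 18567/6068 -16155/6068 9035/6068]

x̄ = F·x = [0, 8, -10]
P̄ = F·P·Fᵀ + Q = [10 -13 3; -13 47 -18; 3 -18 22]
y = z − H·x̄ = [49, -17]
S = H·P̄·Hᵀ + R = [484 -208; -208 127]
K = P̄·Hᵀ·S⁻¹ = [-613/18204 -466/4551; 301/18204 2560/4551; 1857/6068 402/1517]
x' = x̄ + K·y = [1651/18204, -13699/18204, 2977/6068]
P' = (I − K·H)·P̄ = [173921/18204 -176717/18204 18567/6068; -176717/18204 192077/18204 -16155/6068; 18567/6068 -16155/6068 9035/6068]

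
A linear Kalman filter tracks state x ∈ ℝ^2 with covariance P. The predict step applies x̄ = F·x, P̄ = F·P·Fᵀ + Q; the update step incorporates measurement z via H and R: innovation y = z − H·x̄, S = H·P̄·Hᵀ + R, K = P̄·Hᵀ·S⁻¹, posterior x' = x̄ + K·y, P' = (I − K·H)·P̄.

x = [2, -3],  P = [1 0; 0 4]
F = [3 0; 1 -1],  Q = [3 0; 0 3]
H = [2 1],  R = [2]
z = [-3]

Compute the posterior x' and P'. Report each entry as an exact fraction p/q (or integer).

x̄ = F·x = [6, 5]
P̄ = F·P·Fᵀ + Q = [12 3; 3 8]
y = z − H·x̄ = [-20]
S = H·P̄·Hᵀ + R = [70]
K = P̄·Hᵀ·S⁻¹ = [27/70; 1/5]
x' = x̄ + K·y = [-12/7, 1]
P' = (I − K·H)·P̄ = [111/70 -12/5; -12/5 26/5]

x' = [-12/7, 1]
P' = [111/70 -12/5; -12/5 26/5]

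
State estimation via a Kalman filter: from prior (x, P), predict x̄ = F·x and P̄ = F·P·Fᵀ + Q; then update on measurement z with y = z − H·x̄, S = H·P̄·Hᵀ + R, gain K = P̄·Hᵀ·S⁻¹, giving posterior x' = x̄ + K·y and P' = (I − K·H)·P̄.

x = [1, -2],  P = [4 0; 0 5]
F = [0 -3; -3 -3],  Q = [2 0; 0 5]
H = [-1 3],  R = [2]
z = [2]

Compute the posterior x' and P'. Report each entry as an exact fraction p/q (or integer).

x' = [3230/553, 1446/553]
P' = [18247/553 6141/553; 6141/553 2189/553]

x̄ = F·x = [6, 3]
P̄ = F·P·Fᵀ + Q = [47 45; 45 86]
y = z − H·x̄ = [-1]
S = H·P̄·Hᵀ + R = [553]
K = P̄·Hᵀ·S⁻¹ = [88/553; 213/553]
x' = x̄ + K·y = [3230/553, 1446/553]
P' = (I − K·H)·P̄ = [18247/553 6141/553; 6141/553 2189/553]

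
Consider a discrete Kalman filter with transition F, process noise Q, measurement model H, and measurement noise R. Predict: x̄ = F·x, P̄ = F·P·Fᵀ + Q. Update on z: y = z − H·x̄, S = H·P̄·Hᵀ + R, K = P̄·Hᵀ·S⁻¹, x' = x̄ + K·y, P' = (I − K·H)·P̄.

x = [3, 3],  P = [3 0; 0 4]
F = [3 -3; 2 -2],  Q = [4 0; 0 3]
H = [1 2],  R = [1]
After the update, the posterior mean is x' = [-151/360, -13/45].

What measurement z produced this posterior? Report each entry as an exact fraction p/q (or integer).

x̄ = F·x = [0, 0]
P̄ = F·P·Fᵀ + Q = [67 42; 42 31]
S = H·P̄·Hᵀ + R = [360]
K = P̄·Hᵀ·S⁻¹ = [151/360; 13/45]
x' − x̄ = [-151/360, -13/45] = K·y
y = (KᵀK)⁻¹·Kᵀ·(x' − x̄) = [-1]
z = y + H·x̄ = [-1] + [0] = [-1]

z = [-1]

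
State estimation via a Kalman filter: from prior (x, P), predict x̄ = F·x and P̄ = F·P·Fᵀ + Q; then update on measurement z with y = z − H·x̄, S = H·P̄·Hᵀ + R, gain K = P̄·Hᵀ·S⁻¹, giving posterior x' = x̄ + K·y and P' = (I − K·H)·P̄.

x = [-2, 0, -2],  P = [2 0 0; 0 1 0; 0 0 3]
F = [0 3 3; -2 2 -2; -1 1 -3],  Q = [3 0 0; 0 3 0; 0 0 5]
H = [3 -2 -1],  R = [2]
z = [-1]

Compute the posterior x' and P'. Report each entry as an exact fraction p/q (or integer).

x̄ = F·x = [-6, 8, 8]
P̄ = F·P·Fᵀ + Q = [39 -12 -24; -12 27 24; -24 24 35]
y = z − H·x̄ = [41]
S = H·P̄·Hᵀ + R = [880]
K = P̄·Hᵀ·S⁻¹ = [3/16; -57/440; -31/176]
x' = x̄ + K·y = [27/16, 1183/440, 137/176]
P' = (I − K·H)·P̄ = [129/16 75/8 81/16; 75/8 2691/220 345/88; 81/16 345/88 1355/176]

x' = [27/16, 1183/440, 137/176]
P' = [129/16 75/8 81/16; 75/8 2691/220 345/88; 81/16 345/88 1355/176]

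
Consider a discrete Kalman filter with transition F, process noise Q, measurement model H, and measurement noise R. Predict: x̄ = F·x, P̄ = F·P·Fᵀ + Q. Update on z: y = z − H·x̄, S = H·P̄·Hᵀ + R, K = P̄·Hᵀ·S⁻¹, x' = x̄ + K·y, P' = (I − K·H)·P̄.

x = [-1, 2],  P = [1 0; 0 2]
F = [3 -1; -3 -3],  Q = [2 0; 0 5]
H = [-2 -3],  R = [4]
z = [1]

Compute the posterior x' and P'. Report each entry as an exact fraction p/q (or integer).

x̄ = F·x = [-5, -3]
P̄ = F·P·Fᵀ + Q = [13 -3; -3 32]
y = z − H·x̄ = [-18]
S = H·P̄·Hᵀ + R = [308]
K = P̄·Hᵀ·S⁻¹ = [-17/308; -45/154]
x' = x̄ + K·y = [-617/154, 174/77]
P' = (I − K·H)·P̄ = [3715/308 -1227/154; -1227/154 439/77]

x' = [-617/154, 174/77]
P' = [3715/308 -1227/154; -1227/154 439/77]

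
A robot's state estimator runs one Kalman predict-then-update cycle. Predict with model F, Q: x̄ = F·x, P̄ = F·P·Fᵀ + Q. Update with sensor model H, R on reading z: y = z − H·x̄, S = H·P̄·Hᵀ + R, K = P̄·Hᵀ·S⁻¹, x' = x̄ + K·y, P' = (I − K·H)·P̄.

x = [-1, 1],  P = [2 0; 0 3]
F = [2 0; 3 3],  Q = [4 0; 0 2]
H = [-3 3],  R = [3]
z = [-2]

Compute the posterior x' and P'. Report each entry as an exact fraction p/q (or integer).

x' = [-2, -140/53]
P' = [12 12; 12 1307/106]

x̄ = F·x = [-2, 0]
P̄ = F·P·Fᵀ + Q = [12 12; 12 47]
y = z − H·x̄ = [-8]
S = H·P̄·Hᵀ + R = [318]
K = P̄·Hᵀ·S⁻¹ = [0; 35/106]
x' = x̄ + K·y = [-2, -140/53]
P' = (I − K·H)·P̄ = [12 12; 12 1307/106]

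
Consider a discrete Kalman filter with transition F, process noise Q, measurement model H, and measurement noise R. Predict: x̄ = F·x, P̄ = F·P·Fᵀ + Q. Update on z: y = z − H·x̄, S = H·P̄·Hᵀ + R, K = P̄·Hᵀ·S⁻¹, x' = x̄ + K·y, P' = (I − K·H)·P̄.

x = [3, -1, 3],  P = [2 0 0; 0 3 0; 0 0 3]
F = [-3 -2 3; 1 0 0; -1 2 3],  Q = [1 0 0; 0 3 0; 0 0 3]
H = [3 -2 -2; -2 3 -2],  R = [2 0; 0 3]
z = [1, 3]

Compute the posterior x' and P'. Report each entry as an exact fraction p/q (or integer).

x̄ = F·x = [2, 3, 4]
P̄ = F·P·Fᵀ + Q = [58 -6 21; -6 5 -2; 21 -2 44]
y = z − H·x̄ = [9, 6]
S = H·P̄·Hᵀ + R = [524 -318; -318 720]
K = P̄·Hᵀ·S⁻¹ = [3976/23013 -11608/69039; -1237/46026 2153/69039; -4864/23013 -38971/138078]
x' = x̄ + K·y = [58594/23013, 135557/46026, 9305/23013]
P' = (I − K·H)·P̄ = [243622/69039 231886/69039 121619/69039; 231886/69039 233920/69039 231529/138078; 121619/69039 231529/138078 81256/69039]

x' = [58594/23013, 135557/46026, 9305/23013]
P' = [243622/69039 231886/69039 121619/69039; 231886/69039 233920/69039 231529/138078; 121619/69039 231529/138078 81256/69039]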